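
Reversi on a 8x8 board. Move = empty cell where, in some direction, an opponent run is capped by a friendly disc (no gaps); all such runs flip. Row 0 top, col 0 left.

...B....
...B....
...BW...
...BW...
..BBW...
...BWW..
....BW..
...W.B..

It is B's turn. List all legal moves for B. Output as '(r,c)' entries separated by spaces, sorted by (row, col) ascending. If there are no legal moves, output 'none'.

(1,4): flips 4 -> legal
(1,5): flips 1 -> legal
(2,5): flips 2 -> legal
(3,5): flips 3 -> legal
(4,5): flips 4 -> legal
(4,6): flips 1 -> legal
(5,6): flips 2 -> legal
(6,2): no bracket -> illegal
(6,3): no bracket -> illegal
(6,6): flips 3 -> legal
(7,2): no bracket -> illegal
(7,4): no bracket -> illegal
(7,6): flips 2 -> legal

Answer: (1,4) (1,5) (2,5) (3,5) (4,5) (4,6) (5,6) (6,6) (7,6)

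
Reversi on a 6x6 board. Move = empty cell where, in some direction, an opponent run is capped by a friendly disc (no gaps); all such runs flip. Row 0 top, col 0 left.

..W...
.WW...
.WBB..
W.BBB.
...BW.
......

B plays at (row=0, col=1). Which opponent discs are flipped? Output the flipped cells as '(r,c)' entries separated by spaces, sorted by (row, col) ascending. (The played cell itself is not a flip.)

Answer: (1,2)

Derivation:
Dir NW: edge -> no flip
Dir N: edge -> no flip
Dir NE: edge -> no flip
Dir W: first cell '.' (not opp) -> no flip
Dir E: opp run (0,2), next='.' -> no flip
Dir SW: first cell '.' (not opp) -> no flip
Dir S: opp run (1,1) (2,1), next='.' -> no flip
Dir SE: opp run (1,2) capped by B -> flip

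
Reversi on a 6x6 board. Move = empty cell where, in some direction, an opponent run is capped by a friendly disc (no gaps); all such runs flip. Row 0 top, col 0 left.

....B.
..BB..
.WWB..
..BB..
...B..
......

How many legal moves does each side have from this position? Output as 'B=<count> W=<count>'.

-- B to move --
(1,0): flips 1 -> legal
(1,1): flips 1 -> legal
(2,0): flips 2 -> legal
(3,0): flips 1 -> legal
(3,1): flips 1 -> legal
B mobility = 5
-- W to move --
(0,1): no bracket -> illegal
(0,2): flips 1 -> legal
(0,3): flips 1 -> legal
(0,5): no bracket -> illegal
(1,1): no bracket -> illegal
(1,4): no bracket -> illegal
(1,5): no bracket -> illegal
(2,4): flips 1 -> legal
(3,1): no bracket -> illegal
(3,4): no bracket -> illegal
(4,1): no bracket -> illegal
(4,2): flips 1 -> legal
(4,4): flips 1 -> legal
(5,2): no bracket -> illegal
(5,3): no bracket -> illegal
(5,4): flips 2 -> legal
W mobility = 6

Answer: B=5 W=6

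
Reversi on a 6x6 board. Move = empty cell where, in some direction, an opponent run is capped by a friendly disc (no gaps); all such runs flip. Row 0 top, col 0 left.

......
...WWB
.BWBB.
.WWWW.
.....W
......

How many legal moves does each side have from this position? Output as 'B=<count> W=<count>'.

-- B to move --
(0,2): flips 1 -> legal
(0,3): flips 1 -> legal
(0,4): flips 1 -> legal
(0,5): flips 1 -> legal
(1,1): no bracket -> illegal
(1,2): flips 2 -> legal
(2,0): no bracket -> illegal
(2,5): no bracket -> illegal
(3,0): no bracket -> illegal
(3,5): no bracket -> illegal
(4,0): no bracket -> illegal
(4,1): flips 2 -> legal
(4,2): flips 1 -> legal
(4,3): flips 2 -> legal
(4,4): flips 1 -> legal
(5,4): no bracket -> illegal
(5,5): no bracket -> illegal
B mobility = 9
-- W to move --
(0,4): no bracket -> illegal
(0,5): no bracket -> illegal
(1,0): flips 1 -> legal
(1,1): flips 1 -> legal
(1,2): flips 1 -> legal
(2,0): flips 1 -> legal
(2,5): flips 2 -> legal
(3,0): no bracket -> illegal
(3,5): flips 1 -> legal
W mobility = 6

Answer: B=9 W=6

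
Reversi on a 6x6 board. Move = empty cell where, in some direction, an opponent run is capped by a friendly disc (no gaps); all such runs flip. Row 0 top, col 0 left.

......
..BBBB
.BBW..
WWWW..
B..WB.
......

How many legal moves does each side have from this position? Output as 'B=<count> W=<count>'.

Answer: B=7 W=11

Derivation:
-- B to move --
(2,0): flips 1 -> legal
(2,4): flips 1 -> legal
(3,4): flips 1 -> legal
(4,1): flips 3 -> legal
(4,2): flips 2 -> legal
(5,2): no bracket -> illegal
(5,3): flips 3 -> legal
(5,4): flips 2 -> legal
B mobility = 7
-- W to move --
(0,1): flips 1 -> legal
(0,2): flips 2 -> legal
(0,3): flips 3 -> legal
(0,4): flips 2 -> legal
(0,5): flips 1 -> legal
(1,0): flips 1 -> legal
(1,1): flips 2 -> legal
(2,0): flips 2 -> legal
(2,4): no bracket -> illegal
(2,5): no bracket -> illegal
(3,4): no bracket -> illegal
(3,5): no bracket -> illegal
(4,1): no bracket -> illegal
(4,5): flips 1 -> legal
(5,0): flips 1 -> legal
(5,1): no bracket -> illegal
(5,3): no bracket -> illegal
(5,4): no bracket -> illegal
(5,5): flips 1 -> legal
W mobility = 11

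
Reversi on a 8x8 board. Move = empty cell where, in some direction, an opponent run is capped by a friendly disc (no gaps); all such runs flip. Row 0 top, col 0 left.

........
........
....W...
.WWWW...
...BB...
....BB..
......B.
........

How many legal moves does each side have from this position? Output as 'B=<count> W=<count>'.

Answer: B=5 W=5

Derivation:
-- B to move --
(1,3): no bracket -> illegal
(1,4): flips 2 -> legal
(1,5): no bracket -> illegal
(2,0): no bracket -> illegal
(2,1): flips 1 -> legal
(2,2): flips 1 -> legal
(2,3): flips 1 -> legal
(2,5): flips 1 -> legal
(3,0): no bracket -> illegal
(3,5): no bracket -> illegal
(4,0): no bracket -> illegal
(4,1): no bracket -> illegal
(4,2): no bracket -> illegal
(4,5): no bracket -> illegal
B mobility = 5
-- W to move --
(3,5): no bracket -> illegal
(4,2): no bracket -> illegal
(4,5): no bracket -> illegal
(4,6): no bracket -> illegal
(5,2): flips 1 -> legal
(5,3): flips 1 -> legal
(5,6): no bracket -> illegal
(5,7): no bracket -> illegal
(6,3): no bracket -> illegal
(6,4): flips 2 -> legal
(6,5): flips 2 -> legal
(6,7): no bracket -> illegal
(7,5): no bracket -> illegal
(7,6): no bracket -> illegal
(7,7): flips 3 -> legal
W mobility = 5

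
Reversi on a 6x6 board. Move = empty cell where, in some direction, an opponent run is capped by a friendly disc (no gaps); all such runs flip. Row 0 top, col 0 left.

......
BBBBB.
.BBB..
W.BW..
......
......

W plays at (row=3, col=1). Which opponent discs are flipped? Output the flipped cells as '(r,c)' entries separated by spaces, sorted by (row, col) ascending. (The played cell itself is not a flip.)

Answer: (3,2)

Derivation:
Dir NW: first cell '.' (not opp) -> no flip
Dir N: opp run (2,1) (1,1), next='.' -> no flip
Dir NE: opp run (2,2) (1,3), next='.' -> no flip
Dir W: first cell 'W' (not opp) -> no flip
Dir E: opp run (3,2) capped by W -> flip
Dir SW: first cell '.' (not opp) -> no flip
Dir S: first cell '.' (not opp) -> no flip
Dir SE: first cell '.' (not opp) -> no flip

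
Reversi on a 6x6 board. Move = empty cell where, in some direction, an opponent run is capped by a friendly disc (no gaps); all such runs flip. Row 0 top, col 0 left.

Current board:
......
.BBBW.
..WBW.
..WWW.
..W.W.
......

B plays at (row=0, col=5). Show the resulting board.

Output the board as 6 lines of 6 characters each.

Answer: .....B
.BBBB.
..WBW.
..WWW.
..W.W.
......

Derivation:
Place B at (0,5); scan 8 dirs for brackets.
Dir NW: edge -> no flip
Dir N: edge -> no flip
Dir NE: edge -> no flip
Dir W: first cell '.' (not opp) -> no flip
Dir E: edge -> no flip
Dir SW: opp run (1,4) capped by B -> flip
Dir S: first cell '.' (not opp) -> no flip
Dir SE: edge -> no flip
All flips: (1,4)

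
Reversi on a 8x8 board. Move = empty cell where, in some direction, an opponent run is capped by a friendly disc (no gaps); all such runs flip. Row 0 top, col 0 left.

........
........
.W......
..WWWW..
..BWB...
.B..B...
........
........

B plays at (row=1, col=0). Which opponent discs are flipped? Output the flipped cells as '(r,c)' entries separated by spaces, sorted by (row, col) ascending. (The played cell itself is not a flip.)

Dir NW: edge -> no flip
Dir N: first cell '.' (not opp) -> no flip
Dir NE: first cell '.' (not opp) -> no flip
Dir W: edge -> no flip
Dir E: first cell '.' (not opp) -> no flip
Dir SW: edge -> no flip
Dir S: first cell '.' (not opp) -> no flip
Dir SE: opp run (2,1) (3,2) (4,3) capped by B -> flip

Answer: (2,1) (3,2) (4,3)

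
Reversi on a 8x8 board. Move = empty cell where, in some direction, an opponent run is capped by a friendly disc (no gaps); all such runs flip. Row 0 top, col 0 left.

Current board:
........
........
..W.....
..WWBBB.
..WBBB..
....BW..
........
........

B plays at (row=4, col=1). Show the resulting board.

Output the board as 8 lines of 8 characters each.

Place B at (4,1); scan 8 dirs for brackets.
Dir NW: first cell '.' (not opp) -> no flip
Dir N: first cell '.' (not opp) -> no flip
Dir NE: opp run (3,2), next='.' -> no flip
Dir W: first cell '.' (not opp) -> no flip
Dir E: opp run (4,2) capped by B -> flip
Dir SW: first cell '.' (not opp) -> no flip
Dir S: first cell '.' (not opp) -> no flip
Dir SE: first cell '.' (not opp) -> no flip
All flips: (4,2)

Answer: ........
........
..W.....
..WWBBB.
.BBBBB..
....BW..
........
........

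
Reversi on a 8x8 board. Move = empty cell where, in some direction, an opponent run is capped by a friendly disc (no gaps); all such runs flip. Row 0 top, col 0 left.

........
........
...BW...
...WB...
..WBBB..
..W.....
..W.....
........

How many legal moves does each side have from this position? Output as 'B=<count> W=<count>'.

-- B to move --
(1,3): no bracket -> illegal
(1,4): flips 1 -> legal
(1,5): no bracket -> illegal
(2,2): flips 1 -> legal
(2,5): flips 1 -> legal
(3,1): no bracket -> illegal
(3,2): flips 1 -> legal
(3,5): no bracket -> illegal
(4,1): flips 1 -> legal
(5,1): no bracket -> illegal
(5,3): no bracket -> illegal
(6,1): flips 1 -> legal
(6,3): no bracket -> illegal
(7,1): no bracket -> illegal
(7,2): no bracket -> illegal
(7,3): no bracket -> illegal
B mobility = 6
-- W to move --
(1,2): no bracket -> illegal
(1,3): flips 1 -> legal
(1,4): no bracket -> illegal
(2,2): flips 1 -> legal
(2,5): flips 2 -> legal
(3,2): no bracket -> illegal
(3,5): flips 1 -> legal
(3,6): no bracket -> illegal
(4,6): flips 3 -> legal
(5,3): flips 1 -> legal
(5,4): flips 2 -> legal
(5,5): flips 1 -> legal
(5,6): no bracket -> illegal
W mobility = 8

Answer: B=6 W=8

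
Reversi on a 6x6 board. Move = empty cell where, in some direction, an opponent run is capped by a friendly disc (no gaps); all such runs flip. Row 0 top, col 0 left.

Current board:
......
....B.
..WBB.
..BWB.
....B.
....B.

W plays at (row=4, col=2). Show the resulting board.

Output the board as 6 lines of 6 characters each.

Place W at (4,2); scan 8 dirs for brackets.
Dir NW: first cell '.' (not opp) -> no flip
Dir N: opp run (3,2) capped by W -> flip
Dir NE: first cell 'W' (not opp) -> no flip
Dir W: first cell '.' (not opp) -> no flip
Dir E: first cell '.' (not opp) -> no flip
Dir SW: first cell '.' (not opp) -> no flip
Dir S: first cell '.' (not opp) -> no flip
Dir SE: first cell '.' (not opp) -> no flip
All flips: (3,2)

Answer: ......
....B.
..WBB.
..WWB.
..W.B.
....B.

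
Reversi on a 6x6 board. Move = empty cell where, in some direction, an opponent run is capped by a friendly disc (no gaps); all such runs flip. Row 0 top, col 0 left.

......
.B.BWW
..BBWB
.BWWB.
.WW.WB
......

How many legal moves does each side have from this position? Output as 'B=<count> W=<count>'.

Answer: B=11 W=8

Derivation:
-- B to move --
(0,3): flips 1 -> legal
(0,4): flips 2 -> legal
(0,5): flips 2 -> legal
(2,1): no bracket -> illegal
(3,0): no bracket -> illegal
(3,5): flips 1 -> legal
(4,0): no bracket -> illegal
(4,3): flips 2 -> legal
(5,0): flips 2 -> legal
(5,1): flips 1 -> legal
(5,2): flips 2 -> legal
(5,3): flips 1 -> legal
(5,4): flips 1 -> legal
(5,5): flips 2 -> legal
B mobility = 11
-- W to move --
(0,0): flips 2 -> legal
(0,1): no bracket -> illegal
(0,2): flips 1 -> legal
(0,3): flips 2 -> legal
(0,4): no bracket -> illegal
(1,0): no bracket -> illegal
(1,2): flips 2 -> legal
(2,0): flips 1 -> legal
(2,1): flips 3 -> legal
(3,0): flips 1 -> legal
(3,5): flips 2 -> legal
(4,0): no bracket -> illegal
(4,3): no bracket -> illegal
(5,4): no bracket -> illegal
(5,5): no bracket -> illegal
W mobility = 8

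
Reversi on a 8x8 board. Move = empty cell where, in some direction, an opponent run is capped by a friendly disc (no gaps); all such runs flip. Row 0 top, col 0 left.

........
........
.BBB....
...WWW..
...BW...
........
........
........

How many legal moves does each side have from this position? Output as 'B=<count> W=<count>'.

Answer: B=3 W=6

Derivation:
-- B to move --
(2,4): no bracket -> illegal
(2,5): flips 1 -> legal
(2,6): no bracket -> illegal
(3,2): no bracket -> illegal
(3,6): no bracket -> illegal
(4,2): no bracket -> illegal
(4,5): flips 2 -> legal
(4,6): no bracket -> illegal
(5,3): no bracket -> illegal
(5,4): no bracket -> illegal
(5,5): flips 2 -> legal
B mobility = 3
-- W to move --
(1,0): no bracket -> illegal
(1,1): flips 1 -> legal
(1,2): flips 1 -> legal
(1,3): flips 1 -> legal
(1,4): no bracket -> illegal
(2,0): no bracket -> illegal
(2,4): no bracket -> illegal
(3,0): no bracket -> illegal
(3,1): no bracket -> illegal
(3,2): no bracket -> illegal
(4,2): flips 1 -> legal
(5,2): flips 1 -> legal
(5,3): flips 1 -> legal
(5,4): no bracket -> illegal
W mobility = 6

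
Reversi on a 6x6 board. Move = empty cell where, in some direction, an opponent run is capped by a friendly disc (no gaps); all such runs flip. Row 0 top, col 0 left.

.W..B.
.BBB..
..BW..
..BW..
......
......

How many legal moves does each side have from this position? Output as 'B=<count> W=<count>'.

-- B to move --
(0,0): no bracket -> illegal
(0,2): no bracket -> illegal
(1,0): no bracket -> illegal
(1,4): flips 1 -> legal
(2,4): flips 1 -> legal
(3,4): flips 2 -> legal
(4,2): no bracket -> illegal
(4,3): flips 2 -> legal
(4,4): flips 1 -> legal
B mobility = 5
-- W to move --
(0,0): flips 2 -> legal
(0,2): no bracket -> illegal
(0,3): flips 1 -> legal
(0,5): no bracket -> illegal
(1,0): no bracket -> illegal
(1,4): no bracket -> illegal
(1,5): no bracket -> illegal
(2,0): no bracket -> illegal
(2,1): flips 2 -> legal
(2,4): no bracket -> illegal
(3,1): flips 1 -> legal
(4,1): flips 1 -> legal
(4,2): no bracket -> illegal
(4,3): no bracket -> illegal
W mobility = 5

Answer: B=5 W=5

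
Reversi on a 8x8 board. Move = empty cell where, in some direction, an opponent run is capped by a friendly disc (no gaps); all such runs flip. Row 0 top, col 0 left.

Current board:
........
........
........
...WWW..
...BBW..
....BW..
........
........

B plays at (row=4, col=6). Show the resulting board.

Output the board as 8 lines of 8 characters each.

Place B at (4,6); scan 8 dirs for brackets.
Dir NW: opp run (3,5), next='.' -> no flip
Dir N: first cell '.' (not opp) -> no flip
Dir NE: first cell '.' (not opp) -> no flip
Dir W: opp run (4,5) capped by B -> flip
Dir E: first cell '.' (not opp) -> no flip
Dir SW: opp run (5,5), next='.' -> no flip
Dir S: first cell '.' (not opp) -> no flip
Dir SE: first cell '.' (not opp) -> no flip
All flips: (4,5)

Answer: ........
........
........
...WWW..
...BBBB.
....BW..
........
........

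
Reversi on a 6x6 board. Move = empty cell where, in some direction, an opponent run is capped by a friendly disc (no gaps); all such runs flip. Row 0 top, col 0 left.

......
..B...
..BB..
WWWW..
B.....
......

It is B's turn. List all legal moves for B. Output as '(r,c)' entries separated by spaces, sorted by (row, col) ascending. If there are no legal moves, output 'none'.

(2,0): flips 1 -> legal
(2,1): no bracket -> illegal
(2,4): no bracket -> illegal
(3,4): no bracket -> illegal
(4,1): flips 1 -> legal
(4,2): flips 1 -> legal
(4,3): flips 1 -> legal
(4,4): flips 1 -> legal

Answer: (2,0) (4,1) (4,2) (4,3) (4,4)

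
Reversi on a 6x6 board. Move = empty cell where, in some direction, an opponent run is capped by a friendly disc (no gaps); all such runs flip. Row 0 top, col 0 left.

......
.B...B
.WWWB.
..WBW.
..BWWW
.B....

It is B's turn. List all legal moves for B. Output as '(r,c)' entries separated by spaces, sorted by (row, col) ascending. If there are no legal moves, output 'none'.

Answer: (1,2) (1,3) (2,0) (3,1) (3,5) (5,3) (5,4) (5,5)

Derivation:
(1,0): no bracket -> illegal
(1,2): flips 2 -> legal
(1,3): flips 1 -> legal
(1,4): no bracket -> illegal
(2,0): flips 3 -> legal
(2,5): no bracket -> illegal
(3,0): no bracket -> illegal
(3,1): flips 2 -> legal
(3,5): flips 1 -> legal
(4,1): no bracket -> illegal
(5,2): no bracket -> illegal
(5,3): flips 1 -> legal
(5,4): flips 2 -> legal
(5,5): flips 1 -> legal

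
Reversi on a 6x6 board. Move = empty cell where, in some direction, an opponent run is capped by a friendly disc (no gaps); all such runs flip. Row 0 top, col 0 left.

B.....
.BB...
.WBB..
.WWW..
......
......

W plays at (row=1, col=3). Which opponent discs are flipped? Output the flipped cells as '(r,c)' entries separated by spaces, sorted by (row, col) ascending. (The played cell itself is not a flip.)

Answer: (2,2) (2,3)

Derivation:
Dir NW: first cell '.' (not opp) -> no flip
Dir N: first cell '.' (not opp) -> no flip
Dir NE: first cell '.' (not opp) -> no flip
Dir W: opp run (1,2) (1,1), next='.' -> no flip
Dir E: first cell '.' (not opp) -> no flip
Dir SW: opp run (2,2) capped by W -> flip
Dir S: opp run (2,3) capped by W -> flip
Dir SE: first cell '.' (not opp) -> no flip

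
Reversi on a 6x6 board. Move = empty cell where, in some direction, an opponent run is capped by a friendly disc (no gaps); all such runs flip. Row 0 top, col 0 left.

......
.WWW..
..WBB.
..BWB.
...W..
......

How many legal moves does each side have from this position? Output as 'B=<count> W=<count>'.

Answer: B=8 W=7

Derivation:
-- B to move --
(0,0): no bracket -> illegal
(0,1): flips 1 -> legal
(0,2): flips 3 -> legal
(0,3): flips 1 -> legal
(0,4): no bracket -> illegal
(1,0): no bracket -> illegal
(1,4): no bracket -> illegal
(2,0): no bracket -> illegal
(2,1): flips 1 -> legal
(3,1): no bracket -> illegal
(4,2): flips 1 -> legal
(4,4): no bracket -> illegal
(5,2): flips 1 -> legal
(5,3): flips 2 -> legal
(5,4): flips 1 -> legal
B mobility = 8
-- W to move --
(1,4): no bracket -> illegal
(1,5): flips 1 -> legal
(2,1): flips 1 -> legal
(2,5): flips 3 -> legal
(3,1): flips 1 -> legal
(3,5): flips 2 -> legal
(4,1): no bracket -> illegal
(4,2): flips 1 -> legal
(4,4): no bracket -> illegal
(4,5): flips 2 -> legal
W mobility = 7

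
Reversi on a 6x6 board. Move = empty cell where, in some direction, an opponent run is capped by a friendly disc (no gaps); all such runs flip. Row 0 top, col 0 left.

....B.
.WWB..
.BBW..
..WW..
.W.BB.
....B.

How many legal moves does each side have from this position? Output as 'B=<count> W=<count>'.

-- B to move --
(0,0): flips 1 -> legal
(0,1): flips 1 -> legal
(0,2): flips 1 -> legal
(0,3): flips 1 -> legal
(1,0): flips 2 -> legal
(1,4): no bracket -> illegal
(2,0): no bracket -> illegal
(2,4): flips 1 -> legal
(3,0): no bracket -> illegal
(3,1): no bracket -> illegal
(3,4): no bracket -> illegal
(4,0): no bracket -> illegal
(4,2): flips 1 -> legal
(5,0): no bracket -> illegal
(5,1): no bracket -> illegal
(5,2): no bracket -> illegal
B mobility = 7
-- W to move --
(0,2): no bracket -> illegal
(0,3): flips 1 -> legal
(0,5): no bracket -> illegal
(1,0): flips 1 -> legal
(1,4): flips 1 -> legal
(1,5): no bracket -> illegal
(2,0): flips 2 -> legal
(2,4): no bracket -> illegal
(3,0): flips 1 -> legal
(3,1): flips 1 -> legal
(3,4): no bracket -> illegal
(3,5): no bracket -> illegal
(4,2): no bracket -> illegal
(4,5): no bracket -> illegal
(5,2): no bracket -> illegal
(5,3): flips 1 -> legal
(5,5): flips 1 -> legal
W mobility = 8

Answer: B=7 W=8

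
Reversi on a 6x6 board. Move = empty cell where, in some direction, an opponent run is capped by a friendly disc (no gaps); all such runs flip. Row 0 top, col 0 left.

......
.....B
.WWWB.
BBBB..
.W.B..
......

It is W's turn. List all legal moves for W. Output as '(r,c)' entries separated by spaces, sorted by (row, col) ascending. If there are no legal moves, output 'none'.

Answer: (2,5) (4,0) (4,2) (4,4) (5,3) (5,4)

Derivation:
(0,4): no bracket -> illegal
(0,5): no bracket -> illegal
(1,3): no bracket -> illegal
(1,4): no bracket -> illegal
(2,0): no bracket -> illegal
(2,5): flips 1 -> legal
(3,4): no bracket -> illegal
(3,5): no bracket -> illegal
(4,0): flips 1 -> legal
(4,2): flips 1 -> legal
(4,4): flips 1 -> legal
(5,2): no bracket -> illegal
(5,3): flips 2 -> legal
(5,4): flips 2 -> legal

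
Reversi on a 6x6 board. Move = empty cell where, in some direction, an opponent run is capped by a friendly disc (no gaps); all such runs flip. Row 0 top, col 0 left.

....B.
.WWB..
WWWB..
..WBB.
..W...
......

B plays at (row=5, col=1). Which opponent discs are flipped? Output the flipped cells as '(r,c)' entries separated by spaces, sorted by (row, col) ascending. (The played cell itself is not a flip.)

Answer: (4,2)

Derivation:
Dir NW: first cell '.' (not opp) -> no flip
Dir N: first cell '.' (not opp) -> no flip
Dir NE: opp run (4,2) capped by B -> flip
Dir W: first cell '.' (not opp) -> no flip
Dir E: first cell '.' (not opp) -> no flip
Dir SW: edge -> no flip
Dir S: edge -> no flip
Dir SE: edge -> no flip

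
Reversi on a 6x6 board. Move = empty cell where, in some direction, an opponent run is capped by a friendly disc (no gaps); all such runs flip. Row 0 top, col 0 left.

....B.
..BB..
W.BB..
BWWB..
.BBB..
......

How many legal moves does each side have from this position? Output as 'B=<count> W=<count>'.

-- B to move --
(1,0): flips 1 -> legal
(1,1): no bracket -> illegal
(2,1): flips 2 -> legal
(4,0): flips 1 -> legal
B mobility = 3
-- W to move --
(0,1): no bracket -> illegal
(0,2): flips 2 -> legal
(0,3): no bracket -> illegal
(0,5): no bracket -> illegal
(1,1): no bracket -> illegal
(1,4): flips 1 -> legal
(1,5): no bracket -> illegal
(2,1): no bracket -> illegal
(2,4): no bracket -> illegal
(3,4): flips 1 -> legal
(4,0): flips 1 -> legal
(4,4): no bracket -> illegal
(5,0): flips 1 -> legal
(5,1): flips 1 -> legal
(5,2): flips 1 -> legal
(5,3): flips 1 -> legal
(5,4): flips 1 -> legal
W mobility = 9

Answer: B=3 W=9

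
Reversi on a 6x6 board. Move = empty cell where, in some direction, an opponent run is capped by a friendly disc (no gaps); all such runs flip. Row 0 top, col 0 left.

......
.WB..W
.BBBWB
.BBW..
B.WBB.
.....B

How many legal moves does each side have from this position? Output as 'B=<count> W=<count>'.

-- B to move --
(0,0): flips 1 -> legal
(0,1): flips 1 -> legal
(0,2): no bracket -> illegal
(0,4): no bracket -> illegal
(0,5): flips 1 -> legal
(1,0): flips 1 -> legal
(1,3): no bracket -> illegal
(1,4): no bracket -> illegal
(2,0): no bracket -> illegal
(3,4): flips 1 -> legal
(3,5): no bracket -> illegal
(4,1): flips 1 -> legal
(5,1): no bracket -> illegal
(5,2): flips 1 -> legal
(5,3): flips 1 -> legal
B mobility = 8
-- W to move --
(0,1): no bracket -> illegal
(0,2): flips 3 -> legal
(0,3): no bracket -> illegal
(1,0): no bracket -> illegal
(1,3): flips 2 -> legal
(1,4): no bracket -> illegal
(2,0): flips 4 -> legal
(3,0): flips 2 -> legal
(3,4): no bracket -> illegal
(3,5): flips 1 -> legal
(4,1): flips 2 -> legal
(4,5): flips 2 -> legal
(5,0): no bracket -> illegal
(5,1): no bracket -> illegal
(5,2): no bracket -> illegal
(5,3): flips 1 -> legal
(5,4): no bracket -> illegal
W mobility = 8

Answer: B=8 W=8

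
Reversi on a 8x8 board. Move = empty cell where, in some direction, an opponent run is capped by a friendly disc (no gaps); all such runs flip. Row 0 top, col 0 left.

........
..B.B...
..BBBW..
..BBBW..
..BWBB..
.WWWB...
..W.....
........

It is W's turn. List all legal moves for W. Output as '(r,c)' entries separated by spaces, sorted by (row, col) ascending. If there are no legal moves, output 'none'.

(0,1): no bracket -> illegal
(0,2): flips 4 -> legal
(0,3): flips 1 -> legal
(0,4): no bracket -> illegal
(0,5): no bracket -> illegal
(1,1): no bracket -> illegal
(1,3): flips 3 -> legal
(1,5): flips 3 -> legal
(2,1): flips 4 -> legal
(3,1): flips 4 -> legal
(3,6): no bracket -> illegal
(4,1): flips 1 -> legal
(4,6): flips 2 -> legal
(5,5): flips 2 -> legal
(5,6): no bracket -> illegal
(6,3): no bracket -> illegal
(6,4): no bracket -> illegal
(6,5): flips 1 -> legal

Answer: (0,2) (0,3) (1,3) (1,5) (2,1) (3,1) (4,1) (4,6) (5,5) (6,5)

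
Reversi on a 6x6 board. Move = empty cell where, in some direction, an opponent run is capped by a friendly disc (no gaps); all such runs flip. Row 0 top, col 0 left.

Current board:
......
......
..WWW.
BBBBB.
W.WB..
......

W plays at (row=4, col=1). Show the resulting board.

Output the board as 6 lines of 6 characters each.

Answer: ......
......
..WWW.
BBWBB.
WWWB..
......

Derivation:
Place W at (4,1); scan 8 dirs for brackets.
Dir NW: opp run (3,0), next=edge -> no flip
Dir N: opp run (3,1), next='.' -> no flip
Dir NE: opp run (3,2) capped by W -> flip
Dir W: first cell 'W' (not opp) -> no flip
Dir E: first cell 'W' (not opp) -> no flip
Dir SW: first cell '.' (not opp) -> no flip
Dir S: first cell '.' (not opp) -> no flip
Dir SE: first cell '.' (not opp) -> no flip
All flips: (3,2)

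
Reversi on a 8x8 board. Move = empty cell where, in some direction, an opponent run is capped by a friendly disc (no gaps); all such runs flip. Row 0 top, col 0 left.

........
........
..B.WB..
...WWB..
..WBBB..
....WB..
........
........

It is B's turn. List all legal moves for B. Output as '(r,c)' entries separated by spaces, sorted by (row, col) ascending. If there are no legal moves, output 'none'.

Answer: (1,3) (1,4) (2,3) (3,2) (4,1) (5,3) (6,3) (6,4) (6,5)

Derivation:
(1,3): flips 1 -> legal
(1,4): flips 2 -> legal
(1,5): no bracket -> illegal
(2,3): flips 3 -> legal
(3,1): no bracket -> illegal
(3,2): flips 2 -> legal
(4,1): flips 1 -> legal
(5,1): no bracket -> illegal
(5,2): no bracket -> illegal
(5,3): flips 1 -> legal
(6,3): flips 1 -> legal
(6,4): flips 1 -> legal
(6,5): flips 1 -> legal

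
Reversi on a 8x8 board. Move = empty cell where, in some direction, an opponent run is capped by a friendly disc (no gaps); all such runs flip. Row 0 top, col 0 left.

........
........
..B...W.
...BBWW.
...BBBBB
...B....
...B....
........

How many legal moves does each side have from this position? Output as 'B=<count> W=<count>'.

-- B to move --
(1,5): no bracket -> illegal
(1,6): flips 2 -> legal
(1,7): flips 2 -> legal
(2,4): flips 1 -> legal
(2,5): flips 2 -> legal
(2,7): flips 1 -> legal
(3,7): flips 2 -> legal
B mobility = 6
-- W to move --
(1,1): no bracket -> illegal
(1,2): no bracket -> illegal
(1,3): no bracket -> illegal
(2,1): no bracket -> illegal
(2,3): no bracket -> illegal
(2,4): no bracket -> illegal
(2,5): no bracket -> illegal
(3,1): no bracket -> illegal
(3,2): flips 2 -> legal
(3,7): no bracket -> illegal
(4,2): no bracket -> illegal
(5,2): no bracket -> illegal
(5,4): flips 1 -> legal
(5,5): flips 1 -> legal
(5,6): flips 1 -> legal
(5,7): flips 1 -> legal
(6,2): flips 2 -> legal
(6,4): no bracket -> illegal
(7,2): no bracket -> illegal
(7,3): no bracket -> illegal
(7,4): no bracket -> illegal
W mobility = 6

Answer: B=6 W=6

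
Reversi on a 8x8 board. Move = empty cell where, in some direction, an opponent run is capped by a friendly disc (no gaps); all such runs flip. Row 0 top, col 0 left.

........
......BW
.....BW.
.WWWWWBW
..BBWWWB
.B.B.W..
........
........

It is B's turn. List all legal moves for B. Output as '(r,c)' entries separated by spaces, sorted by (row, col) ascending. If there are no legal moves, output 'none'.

(0,6): no bracket -> illegal
(0,7): no bracket -> illegal
(1,5): no bracket -> illegal
(2,0): flips 1 -> legal
(2,1): flips 1 -> legal
(2,2): flips 1 -> legal
(2,3): flips 1 -> legal
(2,4): flips 1 -> legal
(2,7): flips 2 -> legal
(3,0): flips 5 -> legal
(4,0): no bracket -> illegal
(4,1): no bracket -> illegal
(5,4): flips 1 -> legal
(5,6): flips 1 -> legal
(5,7): no bracket -> illegal
(6,4): no bracket -> illegal
(6,5): flips 3 -> legal
(6,6): no bracket -> illegal

Answer: (2,0) (2,1) (2,2) (2,3) (2,4) (2,7) (3,0) (5,4) (5,6) (6,5)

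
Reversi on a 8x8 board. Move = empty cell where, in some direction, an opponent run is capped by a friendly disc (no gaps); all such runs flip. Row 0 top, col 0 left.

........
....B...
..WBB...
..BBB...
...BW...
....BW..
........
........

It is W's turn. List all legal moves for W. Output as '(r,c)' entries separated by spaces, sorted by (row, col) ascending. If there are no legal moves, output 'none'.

Answer: (0,4) (2,5) (4,2) (5,3) (6,4)

Derivation:
(0,3): no bracket -> illegal
(0,4): flips 3 -> legal
(0,5): no bracket -> illegal
(1,2): no bracket -> illegal
(1,3): no bracket -> illegal
(1,5): no bracket -> illegal
(2,1): no bracket -> illegal
(2,5): flips 2 -> legal
(3,1): no bracket -> illegal
(3,5): no bracket -> illegal
(4,1): no bracket -> illegal
(4,2): flips 2 -> legal
(4,5): no bracket -> illegal
(5,2): no bracket -> illegal
(5,3): flips 1 -> legal
(6,3): no bracket -> illegal
(6,4): flips 1 -> legal
(6,5): no bracket -> illegal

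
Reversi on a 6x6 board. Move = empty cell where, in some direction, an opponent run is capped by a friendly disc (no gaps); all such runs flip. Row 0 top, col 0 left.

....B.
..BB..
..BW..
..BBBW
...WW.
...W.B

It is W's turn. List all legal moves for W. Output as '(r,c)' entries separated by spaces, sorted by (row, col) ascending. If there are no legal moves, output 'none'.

(0,1): flips 1 -> legal
(0,2): no bracket -> illegal
(0,3): flips 1 -> legal
(0,5): no bracket -> illegal
(1,1): flips 2 -> legal
(1,4): no bracket -> illegal
(1,5): no bracket -> illegal
(2,1): flips 2 -> legal
(2,4): flips 1 -> legal
(2,5): flips 1 -> legal
(3,1): flips 3 -> legal
(4,1): flips 1 -> legal
(4,2): no bracket -> illegal
(4,5): flips 1 -> legal
(5,4): no bracket -> illegal

Answer: (0,1) (0,3) (1,1) (2,1) (2,4) (2,5) (3,1) (4,1) (4,5)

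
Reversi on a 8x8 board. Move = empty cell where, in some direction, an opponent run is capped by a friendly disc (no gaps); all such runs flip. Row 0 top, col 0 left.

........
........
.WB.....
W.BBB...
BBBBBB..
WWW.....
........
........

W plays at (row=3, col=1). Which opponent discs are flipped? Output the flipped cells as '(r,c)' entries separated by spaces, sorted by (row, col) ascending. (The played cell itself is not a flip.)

Answer: (4,1)

Derivation:
Dir NW: first cell '.' (not opp) -> no flip
Dir N: first cell 'W' (not opp) -> no flip
Dir NE: opp run (2,2), next='.' -> no flip
Dir W: first cell 'W' (not opp) -> no flip
Dir E: opp run (3,2) (3,3) (3,4), next='.' -> no flip
Dir SW: opp run (4,0), next=edge -> no flip
Dir S: opp run (4,1) capped by W -> flip
Dir SE: opp run (4,2), next='.' -> no flip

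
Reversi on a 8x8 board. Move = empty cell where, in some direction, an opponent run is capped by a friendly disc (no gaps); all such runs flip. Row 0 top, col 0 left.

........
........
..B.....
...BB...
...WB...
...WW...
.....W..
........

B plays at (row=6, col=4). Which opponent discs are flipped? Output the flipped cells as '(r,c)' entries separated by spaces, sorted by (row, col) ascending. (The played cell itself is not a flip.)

Answer: (5,4)

Derivation:
Dir NW: opp run (5,3), next='.' -> no flip
Dir N: opp run (5,4) capped by B -> flip
Dir NE: first cell '.' (not opp) -> no flip
Dir W: first cell '.' (not opp) -> no flip
Dir E: opp run (6,5), next='.' -> no flip
Dir SW: first cell '.' (not opp) -> no flip
Dir S: first cell '.' (not opp) -> no flip
Dir SE: first cell '.' (not opp) -> no flip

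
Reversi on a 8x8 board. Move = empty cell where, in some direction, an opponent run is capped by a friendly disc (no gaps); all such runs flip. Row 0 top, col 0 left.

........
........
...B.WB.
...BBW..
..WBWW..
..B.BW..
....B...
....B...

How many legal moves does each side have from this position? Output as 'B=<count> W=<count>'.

-- B to move --
(1,4): no bracket -> illegal
(1,5): no bracket -> illegal
(1,6): flips 1 -> legal
(2,4): flips 1 -> legal
(3,1): no bracket -> illegal
(3,2): flips 1 -> legal
(3,6): flips 2 -> legal
(4,1): flips 1 -> legal
(4,6): flips 3 -> legal
(5,1): flips 1 -> legal
(5,3): flips 2 -> legal
(5,6): flips 2 -> legal
(6,5): no bracket -> illegal
(6,6): flips 2 -> legal
B mobility = 10
-- W to move --
(1,2): flips 2 -> legal
(1,3): no bracket -> illegal
(1,4): no bracket -> illegal
(1,5): no bracket -> illegal
(1,6): no bracket -> illegal
(1,7): flips 1 -> legal
(2,2): flips 1 -> legal
(2,4): flips 2 -> legal
(2,7): flips 1 -> legal
(3,2): flips 2 -> legal
(3,6): no bracket -> illegal
(3,7): no bracket -> illegal
(4,1): no bracket -> illegal
(5,1): no bracket -> illegal
(5,3): flips 1 -> legal
(6,1): flips 3 -> legal
(6,2): flips 1 -> legal
(6,3): flips 1 -> legal
(6,5): no bracket -> illegal
(7,3): flips 1 -> legal
(7,5): no bracket -> illegal
W mobility = 11

Answer: B=10 W=11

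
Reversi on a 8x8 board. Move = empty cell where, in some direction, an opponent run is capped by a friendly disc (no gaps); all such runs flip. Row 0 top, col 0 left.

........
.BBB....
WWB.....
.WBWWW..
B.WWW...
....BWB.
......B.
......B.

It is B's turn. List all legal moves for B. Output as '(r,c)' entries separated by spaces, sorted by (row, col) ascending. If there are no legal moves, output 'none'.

Answer: (1,0) (2,4) (3,0) (3,6) (4,1) (5,2)

Derivation:
(1,0): flips 1 -> legal
(2,3): no bracket -> illegal
(2,4): flips 2 -> legal
(2,5): no bracket -> illegal
(2,6): no bracket -> illegal
(3,0): flips 2 -> legal
(3,6): flips 3 -> legal
(4,1): flips 2 -> legal
(4,5): no bracket -> illegal
(4,6): no bracket -> illegal
(5,1): no bracket -> illegal
(5,2): flips 1 -> legal
(5,3): no bracket -> illegal
(6,4): no bracket -> illegal
(6,5): no bracket -> illegal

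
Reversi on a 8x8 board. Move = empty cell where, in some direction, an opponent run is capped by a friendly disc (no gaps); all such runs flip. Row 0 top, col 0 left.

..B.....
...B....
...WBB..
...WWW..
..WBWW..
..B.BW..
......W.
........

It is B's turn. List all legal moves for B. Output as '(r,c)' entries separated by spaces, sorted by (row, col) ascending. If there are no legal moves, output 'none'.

Answer: (2,2) (3,2) (3,6) (4,1) (4,6) (5,1) (5,6) (6,5)

Derivation:
(1,2): no bracket -> illegal
(1,4): no bracket -> illegal
(2,2): flips 1 -> legal
(2,6): no bracket -> illegal
(3,1): no bracket -> illegal
(3,2): flips 1 -> legal
(3,6): flips 1 -> legal
(4,1): flips 1 -> legal
(4,6): flips 3 -> legal
(5,1): flips 2 -> legal
(5,3): no bracket -> illegal
(5,6): flips 1 -> legal
(5,7): no bracket -> illegal
(6,4): no bracket -> illegal
(6,5): flips 3 -> legal
(6,7): no bracket -> illegal
(7,5): no bracket -> illegal
(7,6): no bracket -> illegal
(7,7): no bracket -> illegal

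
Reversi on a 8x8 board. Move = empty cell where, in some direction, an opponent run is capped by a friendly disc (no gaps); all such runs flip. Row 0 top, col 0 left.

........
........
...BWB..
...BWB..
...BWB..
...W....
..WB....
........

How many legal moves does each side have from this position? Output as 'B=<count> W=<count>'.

-- B to move --
(1,3): flips 1 -> legal
(1,4): no bracket -> illegal
(1,5): flips 1 -> legal
(4,2): no bracket -> illegal
(5,1): no bracket -> illegal
(5,2): no bracket -> illegal
(5,4): no bracket -> illegal
(5,5): flips 1 -> legal
(6,1): flips 1 -> legal
(6,4): no bracket -> illegal
(7,1): flips 3 -> legal
(7,2): no bracket -> illegal
(7,3): no bracket -> illegal
B mobility = 5
-- W to move --
(1,2): flips 1 -> legal
(1,3): flips 3 -> legal
(1,4): no bracket -> illegal
(1,5): no bracket -> illegal
(1,6): flips 1 -> legal
(2,2): flips 2 -> legal
(2,6): flips 2 -> legal
(3,2): flips 1 -> legal
(3,6): flips 1 -> legal
(4,2): flips 2 -> legal
(4,6): flips 2 -> legal
(5,2): flips 1 -> legal
(5,4): no bracket -> illegal
(5,5): no bracket -> illegal
(5,6): flips 1 -> legal
(6,4): flips 1 -> legal
(7,2): no bracket -> illegal
(7,3): flips 1 -> legal
(7,4): no bracket -> illegal
W mobility = 13

Answer: B=5 W=13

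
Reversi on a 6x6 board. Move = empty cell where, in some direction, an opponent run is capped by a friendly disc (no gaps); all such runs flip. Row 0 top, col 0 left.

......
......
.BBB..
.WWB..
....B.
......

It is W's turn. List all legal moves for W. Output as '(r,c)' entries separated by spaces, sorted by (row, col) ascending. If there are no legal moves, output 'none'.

(1,0): flips 1 -> legal
(1,1): flips 1 -> legal
(1,2): flips 1 -> legal
(1,3): flips 1 -> legal
(1,4): flips 1 -> legal
(2,0): no bracket -> illegal
(2,4): no bracket -> illegal
(3,0): no bracket -> illegal
(3,4): flips 1 -> legal
(3,5): no bracket -> illegal
(4,2): no bracket -> illegal
(4,3): no bracket -> illegal
(4,5): no bracket -> illegal
(5,3): no bracket -> illegal
(5,4): no bracket -> illegal
(5,5): no bracket -> illegal

Answer: (1,0) (1,1) (1,2) (1,3) (1,4) (3,4)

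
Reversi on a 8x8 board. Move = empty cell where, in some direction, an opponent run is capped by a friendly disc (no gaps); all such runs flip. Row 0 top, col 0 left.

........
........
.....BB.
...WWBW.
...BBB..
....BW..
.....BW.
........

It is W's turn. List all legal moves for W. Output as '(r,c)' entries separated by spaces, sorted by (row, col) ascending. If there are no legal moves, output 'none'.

Answer: (1,4) (1,5) (1,6) (5,2) (5,3) (5,6) (6,3) (6,4) (7,5)

Derivation:
(1,4): flips 1 -> legal
(1,5): flips 3 -> legal
(1,6): flips 2 -> legal
(1,7): no bracket -> illegal
(2,4): no bracket -> illegal
(2,7): no bracket -> illegal
(3,2): no bracket -> illegal
(3,7): no bracket -> illegal
(4,2): no bracket -> illegal
(4,6): no bracket -> illegal
(5,2): flips 1 -> legal
(5,3): flips 2 -> legal
(5,6): flips 1 -> legal
(6,3): flips 2 -> legal
(6,4): flips 3 -> legal
(7,4): no bracket -> illegal
(7,5): flips 1 -> legal
(7,6): no bracket -> illegal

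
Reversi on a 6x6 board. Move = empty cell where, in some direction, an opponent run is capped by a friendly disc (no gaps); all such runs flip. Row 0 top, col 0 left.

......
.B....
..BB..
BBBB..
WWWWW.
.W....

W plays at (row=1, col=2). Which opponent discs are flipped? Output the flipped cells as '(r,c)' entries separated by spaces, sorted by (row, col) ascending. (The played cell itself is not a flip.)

Answer: (2,2) (3,2)

Derivation:
Dir NW: first cell '.' (not opp) -> no flip
Dir N: first cell '.' (not opp) -> no flip
Dir NE: first cell '.' (not opp) -> no flip
Dir W: opp run (1,1), next='.' -> no flip
Dir E: first cell '.' (not opp) -> no flip
Dir SW: first cell '.' (not opp) -> no flip
Dir S: opp run (2,2) (3,2) capped by W -> flip
Dir SE: opp run (2,3), next='.' -> no flip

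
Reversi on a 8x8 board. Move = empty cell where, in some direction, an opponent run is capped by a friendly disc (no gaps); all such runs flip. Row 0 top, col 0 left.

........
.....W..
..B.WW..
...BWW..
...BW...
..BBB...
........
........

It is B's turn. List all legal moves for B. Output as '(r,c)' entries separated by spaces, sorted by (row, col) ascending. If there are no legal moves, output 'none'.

(0,4): no bracket -> illegal
(0,5): no bracket -> illegal
(0,6): flips 2 -> legal
(1,3): no bracket -> illegal
(1,4): flips 3 -> legal
(1,6): flips 2 -> legal
(2,3): no bracket -> illegal
(2,6): flips 2 -> legal
(3,6): flips 2 -> legal
(4,5): flips 1 -> legal
(4,6): no bracket -> illegal
(5,5): flips 1 -> legal

Answer: (0,6) (1,4) (1,6) (2,6) (3,6) (4,5) (5,5)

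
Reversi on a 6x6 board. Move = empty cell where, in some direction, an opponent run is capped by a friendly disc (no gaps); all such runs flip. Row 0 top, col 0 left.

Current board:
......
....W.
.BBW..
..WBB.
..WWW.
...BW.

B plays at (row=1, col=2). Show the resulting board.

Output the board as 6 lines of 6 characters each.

Place B at (1,2); scan 8 dirs for brackets.
Dir NW: first cell '.' (not opp) -> no flip
Dir N: first cell '.' (not opp) -> no flip
Dir NE: first cell '.' (not opp) -> no flip
Dir W: first cell '.' (not opp) -> no flip
Dir E: first cell '.' (not opp) -> no flip
Dir SW: first cell 'B' (not opp) -> no flip
Dir S: first cell 'B' (not opp) -> no flip
Dir SE: opp run (2,3) capped by B -> flip
All flips: (2,3)

Answer: ......
..B.W.
.BBB..
..WBB.
..WWW.
...BW.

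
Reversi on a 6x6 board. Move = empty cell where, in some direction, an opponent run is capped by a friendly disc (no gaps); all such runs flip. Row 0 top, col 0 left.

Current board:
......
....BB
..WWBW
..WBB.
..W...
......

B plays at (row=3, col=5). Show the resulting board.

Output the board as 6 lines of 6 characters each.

Place B at (3,5); scan 8 dirs for brackets.
Dir NW: first cell 'B' (not opp) -> no flip
Dir N: opp run (2,5) capped by B -> flip
Dir NE: edge -> no flip
Dir W: first cell 'B' (not opp) -> no flip
Dir E: edge -> no flip
Dir SW: first cell '.' (not opp) -> no flip
Dir S: first cell '.' (not opp) -> no flip
Dir SE: edge -> no flip
All flips: (2,5)

Answer: ......
....BB
..WWBB
..WBBB
..W...
......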